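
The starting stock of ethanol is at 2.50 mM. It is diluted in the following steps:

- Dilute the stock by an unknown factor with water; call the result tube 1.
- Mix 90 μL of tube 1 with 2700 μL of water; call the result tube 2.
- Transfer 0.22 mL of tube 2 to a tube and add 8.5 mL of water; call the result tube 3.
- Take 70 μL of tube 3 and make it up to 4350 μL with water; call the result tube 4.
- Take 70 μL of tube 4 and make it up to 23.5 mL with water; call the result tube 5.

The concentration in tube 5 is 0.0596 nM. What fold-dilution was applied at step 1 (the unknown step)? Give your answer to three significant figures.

Step 1: unknown factor x
Step 2: 90 μL + 2700 μL = 2790 μL total → factor 2790/90 = 31
Step 3: 0.22 mL + 8.5 mL = 8.72 mL total → factor 8.72/0.22 = 39.636
Step 4: 70 μL brought to 4350 μL → factor 4350/70 = 62.143
Step 5: 70 μL brought to 23.5 mL → factor 23500/70 = 335.71
Product of known-step factors = 2.5634 × 10^7
Overall factor = 2.50 mM / (0.0596 nM) = 4.1946 × 10^7
x = 4.1946 × 10^7 / 2.5634 × 10^7 = 1.64

1.64-fold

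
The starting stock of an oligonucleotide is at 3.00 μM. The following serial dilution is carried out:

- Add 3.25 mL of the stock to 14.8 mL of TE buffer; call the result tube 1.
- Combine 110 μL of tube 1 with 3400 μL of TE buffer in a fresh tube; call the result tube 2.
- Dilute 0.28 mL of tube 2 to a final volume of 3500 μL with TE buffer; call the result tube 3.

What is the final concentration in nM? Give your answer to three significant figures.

1.35 nM

Step 1: 3.25 mL + 14.8 mL = 18.05 mL total → factor 18.05/3.25 = 5.5538
Step 2: 110 μL + 3400 μL = 3510 μL total → factor 3510/110 = 31.909
Step 3: 0.28 mL brought to 3500 μL → factor 3.5/0.28 = 12.5
Overall dilution factor = 5.5538 × 31.909 × 12.5 = 2215.2
Final = 3.00 μM / 2215.2 = 0.001354 μM = 1.35 nM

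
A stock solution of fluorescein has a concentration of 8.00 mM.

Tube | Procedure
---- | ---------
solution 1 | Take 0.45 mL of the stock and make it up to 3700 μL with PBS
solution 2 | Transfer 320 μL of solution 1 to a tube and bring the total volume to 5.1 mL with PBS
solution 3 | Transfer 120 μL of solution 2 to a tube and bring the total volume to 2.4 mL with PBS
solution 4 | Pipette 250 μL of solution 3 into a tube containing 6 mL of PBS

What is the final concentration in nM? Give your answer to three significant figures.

Step 1: 0.45 mL brought to 3700 μL → factor 3.7/0.45 = 8.2222
Step 2: 320 μL brought to 5.1 mL → factor 5100/320 = 15.938
Step 3: 120 μL brought to 2.4 mL → factor 2400/120 = 20
Step 4: 250 μL + 6 mL = 6250 μL total → factor 6250/250 = 25
Overall dilution factor = 8.2222 × 15.938 × 20 × 25 = 65521
Final = 8.00 mM / 65521 = 0.0001221 mM = 122 nM

122 nM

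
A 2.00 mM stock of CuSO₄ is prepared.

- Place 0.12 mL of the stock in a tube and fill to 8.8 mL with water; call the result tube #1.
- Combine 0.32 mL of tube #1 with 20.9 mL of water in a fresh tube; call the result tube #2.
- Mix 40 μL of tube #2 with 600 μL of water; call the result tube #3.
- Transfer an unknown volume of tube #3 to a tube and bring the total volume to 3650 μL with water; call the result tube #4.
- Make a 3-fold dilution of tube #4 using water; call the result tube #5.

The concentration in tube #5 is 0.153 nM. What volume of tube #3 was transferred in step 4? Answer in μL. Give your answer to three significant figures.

Step 1: 0.12 mL brought to 8.8 mL → factor 8.8/0.12 = 73.333
Step 2: 0.32 mL + 20.9 mL = 21.22 mL total → factor 21.22/0.32 = 66.312
Step 3: 40 μL + 600 μL = 640 μL total → factor 640/40 = 16
Step 4: v brought to 3650 μL → factor = 3650 μL/v
Step 5: 3-fold → factor 3
Product of known-step factors = 2.3342 × 10^5
Overall factor = 2.00 mM / (0.153 nM) = 1.3072 × 10^7
Step-4 factor = 1.3072 × 10^7 / 2.3342 × 10^5 = 56.002
v = 3650 μL / 56.002 = 65.2 μL

65.2 μL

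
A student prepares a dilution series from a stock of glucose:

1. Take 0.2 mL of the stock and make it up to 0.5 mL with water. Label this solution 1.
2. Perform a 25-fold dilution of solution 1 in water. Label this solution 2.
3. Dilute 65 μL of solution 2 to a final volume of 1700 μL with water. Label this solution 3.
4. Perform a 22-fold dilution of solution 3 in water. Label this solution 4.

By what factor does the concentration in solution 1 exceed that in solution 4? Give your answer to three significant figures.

Step 1: 0.2 mL brought to 0.5 mL → factor 0.5/0.2 = 2.5
Step 2: 25-fold → factor 25
Step 3: 65 μL brought to 1700 μL → factor 1700/65 = 26.154
Step 4: 22-fold → factor 22
Dilution factor to solution 1 = 2.5; to solution 4 = 35962
[solution 1]/[solution 4] = (factor to solution 4)/(factor to solution 1) = 35962/2.5 = 1.44 × 10^4

1.44 × 10^4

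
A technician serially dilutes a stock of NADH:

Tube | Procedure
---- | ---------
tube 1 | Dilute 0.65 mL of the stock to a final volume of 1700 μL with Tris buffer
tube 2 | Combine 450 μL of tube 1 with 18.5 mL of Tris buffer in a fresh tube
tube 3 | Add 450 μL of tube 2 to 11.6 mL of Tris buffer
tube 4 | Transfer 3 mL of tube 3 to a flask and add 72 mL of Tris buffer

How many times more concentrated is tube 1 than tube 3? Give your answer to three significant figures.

1.13 × 10^3

Step 1: 0.65 mL brought to 1700 μL → factor 1.7/0.65 = 2.6154
Step 2: 450 μL + 18.5 mL = 18950 μL total → factor 18950/450 = 42.111
Step 3: 450 μL + 11.6 mL = 12050 μL total → factor 12050/450 = 26.778
Dilution factor to tube 1 = 2.6154; to tube 3 = 2949.2
[tube 1]/[tube 3] = (factor to tube 3)/(factor to tube 1) = 2949.2/2.6154 = 1.13 × 10^3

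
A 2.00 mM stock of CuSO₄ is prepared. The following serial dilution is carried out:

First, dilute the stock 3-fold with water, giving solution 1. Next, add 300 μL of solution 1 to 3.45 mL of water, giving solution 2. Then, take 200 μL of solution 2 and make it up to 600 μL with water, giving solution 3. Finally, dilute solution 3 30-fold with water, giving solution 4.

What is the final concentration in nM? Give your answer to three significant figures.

593 nM

Step 1: 3-fold → factor 3
Step 2: 300 μL + 3.45 mL = 3750 μL total → factor 3750/300 = 12.5
Step 3: 200 μL brought to 600 μL → factor 600/200 = 3
Step 4: 30-fold → factor 30
Overall dilution factor = 3 × 12.5 × 3 × 30 = 3375
Final = 2.00 mM / 3375 = 0.0005926 mM = 593 nM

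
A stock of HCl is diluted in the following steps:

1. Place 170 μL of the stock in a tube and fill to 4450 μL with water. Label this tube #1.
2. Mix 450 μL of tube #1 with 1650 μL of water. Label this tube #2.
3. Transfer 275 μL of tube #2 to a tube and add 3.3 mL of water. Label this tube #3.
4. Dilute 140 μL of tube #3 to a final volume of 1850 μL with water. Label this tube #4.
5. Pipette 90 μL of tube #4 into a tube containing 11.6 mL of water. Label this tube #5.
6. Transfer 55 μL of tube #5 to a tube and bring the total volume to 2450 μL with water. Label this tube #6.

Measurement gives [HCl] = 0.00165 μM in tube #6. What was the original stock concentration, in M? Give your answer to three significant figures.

0.200 M

Step 1: 170 μL brought to 4450 μL → factor 4450/170 = 26.176
Step 2: 450 μL + 1650 μL = 2100 μL total → factor 2100/450 = 4.6667
Step 3: 275 μL + 3.3 mL = 3575 μL total → factor 3575/275 = 13
Step 4: 140 μL brought to 1850 μL → factor 1850/140 = 13.214
Step 5: 90 μL + 11.6 mL = 11690 μL total → factor 11690/90 = 129.89
Step 6: 55 μL brought to 2450 μL → factor 2450/55 = 44.545
Overall dilution factor = 26.176 × 4.6667 × 13 × 13.214 × 129.89 × 44.545 = 1.2142 × 10^8
Stock = 0.00165 μM × 1.2142 × 10^8 = 2.003 × 10^5 μM = 0.200 M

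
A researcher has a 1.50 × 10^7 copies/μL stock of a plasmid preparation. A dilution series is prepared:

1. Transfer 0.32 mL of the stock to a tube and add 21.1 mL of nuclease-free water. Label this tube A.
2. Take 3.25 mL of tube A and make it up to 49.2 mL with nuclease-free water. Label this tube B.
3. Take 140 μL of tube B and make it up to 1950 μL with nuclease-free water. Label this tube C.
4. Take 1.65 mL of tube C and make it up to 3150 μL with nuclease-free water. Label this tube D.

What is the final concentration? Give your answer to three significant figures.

Step 1: 0.32 mL + 21.1 mL = 21.42 mL total → factor 21.42/0.32 = 66.938
Step 2: 3.25 mL brought to 49.2 mL → factor 49.2/3.25 = 15.138
Step 3: 140 μL brought to 1950 μL → factor 1950/140 = 13.929
Step 4: 1.65 mL brought to 3150 μL → factor 3.15/1.65 = 1.9091
Overall dilution factor = 66.938 × 15.138 × 13.929 × 1.9091 = 26945
Final = 1.50 × 10^7 copies/μL / 26945 = 557 copies/μL

557 copies/μL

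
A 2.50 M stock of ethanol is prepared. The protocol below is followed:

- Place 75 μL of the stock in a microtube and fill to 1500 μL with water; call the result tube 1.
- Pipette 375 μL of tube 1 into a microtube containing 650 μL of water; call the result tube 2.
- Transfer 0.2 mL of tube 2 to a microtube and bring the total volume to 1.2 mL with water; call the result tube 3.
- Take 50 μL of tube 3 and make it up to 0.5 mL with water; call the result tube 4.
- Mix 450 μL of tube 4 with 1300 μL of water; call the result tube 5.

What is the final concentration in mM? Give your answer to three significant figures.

Step 1: 75 μL brought to 1500 μL → factor 1500/75 = 20
Step 2: 375 μL + 650 μL = 1025 μL total → factor 1025/375 = 2.7333
Step 3: 0.2 mL brought to 1.2 mL → factor 1.2/0.2 = 6
Step 4: 50 μL brought to 0.5 mL → factor 500/50 = 10
Step 5: 450 μL + 1300 μL = 1750 μL total → factor 1750/450 = 3.8889
Overall dilution factor = 20 × 2.7333 × 6 × 10 × 3.8889 = 12756
Final = 2.50 M / 12756 = 0.0001960 M = 0.196 mM

0.196 mM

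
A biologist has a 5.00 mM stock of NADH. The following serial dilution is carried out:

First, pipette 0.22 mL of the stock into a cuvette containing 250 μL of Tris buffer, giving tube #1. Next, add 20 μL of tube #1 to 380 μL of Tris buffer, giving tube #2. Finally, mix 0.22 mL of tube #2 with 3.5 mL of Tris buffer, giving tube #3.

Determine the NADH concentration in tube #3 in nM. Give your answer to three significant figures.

6.92 × 10^3 nM

Step 1: 0.22 mL + 250 μL = 0.47 mL total → factor 0.47/0.22 = 2.1364
Step 2: 20 μL + 380 μL = 400 μL total → factor 400/20 = 20
Step 3: 0.22 mL + 3.5 mL = 3.72 mL total → factor 3.72/0.22 = 16.909
Overall dilution factor = 2.1364 × 20 × 16.909 = 722.48
Final = 5.00 mM / 722.48 = 0.006921 mM = 6.92 × 10^3 nM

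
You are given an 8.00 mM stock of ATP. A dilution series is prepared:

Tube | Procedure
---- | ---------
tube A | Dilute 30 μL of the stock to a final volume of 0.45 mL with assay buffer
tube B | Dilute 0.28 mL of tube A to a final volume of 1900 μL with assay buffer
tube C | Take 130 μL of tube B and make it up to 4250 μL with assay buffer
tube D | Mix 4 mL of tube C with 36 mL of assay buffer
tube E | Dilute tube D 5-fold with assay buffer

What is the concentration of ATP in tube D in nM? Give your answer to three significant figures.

240 nM

Step 1: 30 μL brought to 0.45 mL → factor 450/30 = 15
Step 2: 0.28 mL brought to 1900 μL → factor 1.9/0.28 = 6.7857
Step 3: 130 μL brought to 4250 μL → factor 4250/130 = 32.692
Step 4: 4 mL + 36 mL = 40 mL total → factor 40/4 = 10
Dilution factor through tube D = 15 × 6.7857 × 32.692 × 10 = 33276
[tube D] = 8.00 mM / 33276 = 0.0002404 mM = 240 nM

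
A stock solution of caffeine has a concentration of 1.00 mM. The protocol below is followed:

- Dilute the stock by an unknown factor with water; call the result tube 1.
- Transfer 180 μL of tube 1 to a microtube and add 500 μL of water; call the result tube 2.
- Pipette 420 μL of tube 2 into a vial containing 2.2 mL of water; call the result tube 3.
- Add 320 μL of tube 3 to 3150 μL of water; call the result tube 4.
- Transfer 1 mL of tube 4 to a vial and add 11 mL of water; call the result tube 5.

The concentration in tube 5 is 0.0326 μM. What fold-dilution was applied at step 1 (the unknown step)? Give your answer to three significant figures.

10.0-fold

Step 1: unknown factor x
Step 2: 180 μL + 500 μL = 680 μL total → factor 680/180 = 3.7778
Step 3: 420 μL + 2.2 mL = 2620 μL total → factor 2620/420 = 6.2381
Step 4: 320 μL + 3150 μL = 3470 μL total → factor 3470/320 = 10.844
Step 5: 1 mL + 11 mL = 12 mL total → factor 12/1 = 12
Product of known-step factors = 3066.5
Overall factor = 1.00 mM / (0.0326 μM) = 30675
x = 30675 / 3066.5 = 10.0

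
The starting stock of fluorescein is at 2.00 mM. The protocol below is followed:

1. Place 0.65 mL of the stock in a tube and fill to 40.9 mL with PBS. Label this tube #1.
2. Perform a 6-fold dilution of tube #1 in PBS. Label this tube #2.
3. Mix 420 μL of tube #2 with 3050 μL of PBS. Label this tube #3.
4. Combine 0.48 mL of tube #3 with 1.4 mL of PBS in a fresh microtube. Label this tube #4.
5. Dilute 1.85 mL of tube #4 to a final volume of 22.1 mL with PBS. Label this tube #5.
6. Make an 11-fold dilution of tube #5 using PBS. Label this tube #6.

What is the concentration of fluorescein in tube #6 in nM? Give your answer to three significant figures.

1.25 nM

Step 1: 0.65 mL brought to 40.9 mL → factor 40.9/0.65 = 62.923
Step 2: 6-fold → factor 6
Step 3: 420 μL + 3050 μL = 3470 μL total → factor 3470/420 = 8.2619
Step 4: 0.48 mL + 1.4 mL = 1.88 mL total → factor 1.88/0.48 = 3.9167
Step 5: 1.85 mL brought to 22.1 mL → factor 22.1/1.85 = 11.946
Step 6: 11-fold → factor 11
Overall dilution factor = 62.923 × 6 × 8.2619 × 3.9167 × 11.946 × 11 = 1.6054 × 10^6
Final = 2.00 mM / 1.6054 × 10^6 = 1.246 × 10^-6 mM = 1.25 nM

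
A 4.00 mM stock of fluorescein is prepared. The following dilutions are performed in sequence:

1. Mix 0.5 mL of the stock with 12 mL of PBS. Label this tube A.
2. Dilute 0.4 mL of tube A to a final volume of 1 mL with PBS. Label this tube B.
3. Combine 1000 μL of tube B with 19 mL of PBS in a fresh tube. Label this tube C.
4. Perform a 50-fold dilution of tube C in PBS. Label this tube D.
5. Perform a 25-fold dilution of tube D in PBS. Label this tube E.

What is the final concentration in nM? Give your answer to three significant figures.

Step 1: 0.5 mL + 12 mL = 12.5 mL total → factor 12.5/0.5 = 25
Step 2: 0.4 mL brought to 1 mL → factor 1/0.4 = 2.5
Step 3: 1000 μL + 19 mL = 20000 μL total → factor 20000/1000 = 20
Step 4: 50-fold → factor 50
Step 5: 25-fold → factor 25
Overall dilution factor = 25 × 2.5 × 20 × 50 × 25 = 1.5625 × 10^6
Final = 4.00 mM / 1.5625 × 10^6 = 2.560 × 10^-6 mM = 2.56 nM

2.56 nM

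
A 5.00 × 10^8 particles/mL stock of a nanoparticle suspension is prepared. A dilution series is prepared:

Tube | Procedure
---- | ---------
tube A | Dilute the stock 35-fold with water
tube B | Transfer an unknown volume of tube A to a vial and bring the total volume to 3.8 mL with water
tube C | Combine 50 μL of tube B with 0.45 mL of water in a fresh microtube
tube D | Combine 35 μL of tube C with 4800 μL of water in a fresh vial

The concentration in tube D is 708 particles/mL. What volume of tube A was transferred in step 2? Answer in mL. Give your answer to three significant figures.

Step 1: 35-fold → factor 35
Step 2: v brought to 3.8 mL → factor = 3.8 mL/v
Step 3: 50 μL + 0.45 mL = 500 μL total → factor 500/50 = 10
Step 4: 35 μL + 4800 μL = 4835 μL total → factor 4835/35 = 138.14
Product of known-step factors = 48350
Overall factor = 5.00 × 10^8 particles/mL / (708 particles/mL) = 7.0621 × 10^5
Step-2 factor = 7.0621 × 10^5 / 48350 = 14.606
v = 3.8 mL / 14.606 = 0.260 mL

0.260 mL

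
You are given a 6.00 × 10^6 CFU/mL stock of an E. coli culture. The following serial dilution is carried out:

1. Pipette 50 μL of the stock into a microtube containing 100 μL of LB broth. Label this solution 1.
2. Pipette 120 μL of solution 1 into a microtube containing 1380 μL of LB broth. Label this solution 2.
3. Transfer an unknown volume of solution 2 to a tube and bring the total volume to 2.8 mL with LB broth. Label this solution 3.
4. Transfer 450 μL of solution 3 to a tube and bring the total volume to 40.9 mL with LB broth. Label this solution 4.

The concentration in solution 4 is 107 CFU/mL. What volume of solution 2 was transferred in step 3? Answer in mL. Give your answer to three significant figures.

Step 1: 50 μL + 100 μL = 150 μL total → factor 150/50 = 3
Step 2: 120 μL + 1380 μL = 1500 μL total → factor 1500/120 = 12.5
Step 3: v brought to 2.8 mL → factor = 2.8 mL/v
Step 4: 450 μL brought to 40.9 mL → factor 40900/450 = 90.889
Product of known-step factors = 3408.3
Overall factor = 6.00 × 10^6 CFU/mL / (107 CFU/mL) = 56075
Step-3 factor = 56075 / 3408.3 = 16.452
v = 2.8 mL / 16.452 = 0.170 mL

0.170 mL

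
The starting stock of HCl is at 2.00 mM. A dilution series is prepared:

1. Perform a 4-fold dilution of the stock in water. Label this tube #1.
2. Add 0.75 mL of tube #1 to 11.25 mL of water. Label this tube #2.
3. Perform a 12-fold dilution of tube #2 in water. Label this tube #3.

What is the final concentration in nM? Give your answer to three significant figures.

Step 1: 4-fold → factor 4
Step 2: 0.75 mL + 11.25 mL = 12 mL total → factor 12/0.75 = 16
Step 3: 12-fold → factor 12
Overall dilution factor = 4 × 16 × 12 = 768
Final = 2.00 mM / 768 = 0.002604 mM = 2.60 × 10^3 nM

2.60 × 10^3 nM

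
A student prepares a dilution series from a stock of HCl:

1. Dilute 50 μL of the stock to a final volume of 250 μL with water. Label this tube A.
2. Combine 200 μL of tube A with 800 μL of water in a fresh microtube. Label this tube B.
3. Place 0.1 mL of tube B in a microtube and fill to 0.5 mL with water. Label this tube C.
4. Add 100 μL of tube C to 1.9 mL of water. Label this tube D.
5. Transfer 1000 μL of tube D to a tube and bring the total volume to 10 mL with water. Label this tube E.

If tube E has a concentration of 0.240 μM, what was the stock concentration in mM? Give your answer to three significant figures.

Step 1: 50 μL brought to 250 μL → factor 250/50 = 5
Step 2: 200 μL + 800 μL = 1000 μL total → factor 1000/200 = 5
Step 3: 0.1 mL brought to 0.5 mL → factor 0.5/0.1 = 5
Step 4: 100 μL + 1.9 mL = 2000 μL total → factor 2000/100 = 20
Step 5: 1000 μL brought to 10 mL → factor 10000/1000 = 10
Overall dilution factor = 5 × 5 × 5 × 20 × 10 = 25000
Stock = 0.240 μM × 25000 = 6000 μM = 6.00 mM

6.00 mM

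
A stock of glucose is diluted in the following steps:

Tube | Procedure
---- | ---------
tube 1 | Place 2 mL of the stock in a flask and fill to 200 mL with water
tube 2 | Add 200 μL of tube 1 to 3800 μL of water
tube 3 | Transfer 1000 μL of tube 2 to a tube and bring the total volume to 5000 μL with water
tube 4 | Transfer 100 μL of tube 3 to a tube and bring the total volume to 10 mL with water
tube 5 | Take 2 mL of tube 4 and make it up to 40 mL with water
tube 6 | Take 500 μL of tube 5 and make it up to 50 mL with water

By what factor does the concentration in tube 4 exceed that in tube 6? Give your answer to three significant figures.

2.00 × 10^3

Step 1: 2 mL brought to 200 mL → factor 200/2 = 100
Step 2: 200 μL + 3800 μL = 4000 μL total → factor 4000/200 = 20
Step 3: 1000 μL brought to 5000 μL → factor 5000/1000 = 5
Step 4: 100 μL brought to 10 mL → factor 10000/100 = 100
Step 5: 2 mL brought to 40 mL → factor 40/2 = 20
Step 6: 500 μL brought to 50 mL → factor 50000/500 = 100
Dilution factor to tube 4 = 1 × 10^6; to tube 6 = 2 × 10^9
[tube 4]/[tube 6] = (factor to tube 6)/(factor to tube 4) = 2 × 10^9/1 × 10^6 = 2.00 × 10^3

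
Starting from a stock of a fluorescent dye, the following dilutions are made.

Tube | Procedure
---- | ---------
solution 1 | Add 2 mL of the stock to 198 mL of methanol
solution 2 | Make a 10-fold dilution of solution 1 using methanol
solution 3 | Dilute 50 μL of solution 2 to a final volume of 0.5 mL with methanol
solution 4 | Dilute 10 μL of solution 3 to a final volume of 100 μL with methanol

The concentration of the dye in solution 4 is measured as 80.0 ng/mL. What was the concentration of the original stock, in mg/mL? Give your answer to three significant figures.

8.00 mg/mL

Step 1: 2 mL + 198 mL = 200 mL total → factor 200/2 = 100
Step 2: 10-fold → factor 10
Step 3: 50 μL brought to 0.5 mL → factor 500/50 = 10
Step 4: 10 μL brought to 100 μL → factor 100/10 = 10
Overall dilution factor = 100 × 10 × 10 × 10 = 1 × 10^5
Stock = 80.0 ng/mL × 1 × 10^5 = 8.000 × 10^6 ng/mL = 8.00 mg/mL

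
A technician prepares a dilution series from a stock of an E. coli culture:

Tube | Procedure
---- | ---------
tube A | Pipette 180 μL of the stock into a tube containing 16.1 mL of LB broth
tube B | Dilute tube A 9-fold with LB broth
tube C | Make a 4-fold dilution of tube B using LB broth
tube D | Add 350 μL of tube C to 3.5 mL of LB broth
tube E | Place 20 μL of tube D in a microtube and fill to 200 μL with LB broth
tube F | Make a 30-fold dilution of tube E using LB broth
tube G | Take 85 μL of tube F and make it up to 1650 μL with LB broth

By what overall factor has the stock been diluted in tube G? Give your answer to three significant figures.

2.09 × 10^8

Step 1: 180 μL + 16.1 mL = 16280 μL total → factor 16280/180 = 90.444
Step 2: 9-fold → factor 9
Step 3: 4-fold → factor 4
Step 4: 350 μL + 3.5 mL = 3850 μL total → factor 3850/350 = 11
Step 5: 20 μL brought to 200 μL → factor 200/20 = 10
Step 6: 30-fold → factor 30
Step 7: 85 μL brought to 1650 μL → factor 1650/85 = 19.412
Overall dilution factor = 90.444 × 9 × 4 × 11 × 10 × 30 × 19.412 = 2.0858 × 10^8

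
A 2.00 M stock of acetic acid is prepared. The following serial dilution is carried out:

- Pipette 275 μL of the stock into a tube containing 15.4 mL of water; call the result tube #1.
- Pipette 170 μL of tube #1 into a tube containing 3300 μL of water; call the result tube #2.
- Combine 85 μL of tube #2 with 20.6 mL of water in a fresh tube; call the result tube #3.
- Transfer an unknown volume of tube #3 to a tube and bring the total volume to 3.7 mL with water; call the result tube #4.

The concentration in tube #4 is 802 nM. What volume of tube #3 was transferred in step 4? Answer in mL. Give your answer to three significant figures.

Step 1: 275 μL + 15.4 mL = 15675 μL total → factor 15675/275 = 57
Step 2: 170 μL + 3300 μL = 3470 μL total → factor 3470/170 = 20.412
Step 3: 85 μL + 20.6 mL = 20685 μL total → factor 20685/85 = 243.35
Step 4: v brought to 3.7 mL → factor = 3.7 mL/v
Product of known-step factors = 2.8313 × 10^5
Overall factor = 2.00 M / (802 nM) = 2.4938 × 10^6
Step-4 factor = 2.4938 × 10^6 / 2.8313 × 10^5 = 8.8077
v = 3.7 mL / 8.8077 = 0.420 mL

0.420 mL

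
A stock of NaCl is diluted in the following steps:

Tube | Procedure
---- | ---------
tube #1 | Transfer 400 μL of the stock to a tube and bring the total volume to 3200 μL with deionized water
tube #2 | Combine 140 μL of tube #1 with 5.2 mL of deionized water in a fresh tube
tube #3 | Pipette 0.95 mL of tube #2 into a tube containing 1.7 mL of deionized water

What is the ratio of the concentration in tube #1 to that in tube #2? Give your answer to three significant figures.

Step 1: 400 μL brought to 3200 μL → factor 3200/400 = 8
Step 2: 140 μL + 5.2 mL = 5340 μL total → factor 5340/140 = 38.143
Dilution factor to tube #1 = 8; to tube #2 = 305.14
[tube #1]/[tube #2] = (factor to tube #2)/(factor to tube #1) = 305.14/8 = 38.1

38.1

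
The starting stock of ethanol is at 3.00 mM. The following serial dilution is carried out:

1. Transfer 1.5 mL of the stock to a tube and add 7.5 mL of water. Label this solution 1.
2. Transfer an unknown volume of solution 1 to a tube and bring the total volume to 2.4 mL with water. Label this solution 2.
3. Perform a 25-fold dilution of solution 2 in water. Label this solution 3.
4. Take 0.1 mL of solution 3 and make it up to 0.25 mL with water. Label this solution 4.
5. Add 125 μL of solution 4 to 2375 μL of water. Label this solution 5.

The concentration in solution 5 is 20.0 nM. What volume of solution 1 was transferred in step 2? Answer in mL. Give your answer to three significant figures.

0.120 mL

Step 1: 1.5 mL + 7.5 mL = 9 mL total → factor 9/1.5 = 6
Step 2: v brought to 2.4 mL → factor = 2.4 mL/v
Step 3: 25-fold → factor 25
Step 4: 0.1 mL brought to 0.25 mL → factor 0.25/0.1 = 2.5
Step 5: 125 μL + 2375 μL = 2500 μL total → factor 2500/125 = 20
Product of known-step factors = 7500
Overall factor = 3.00 mM / (20.0 nM) = 1.5 × 10^5
Step-2 factor = 1.5 × 10^5 / 7500 = 20
v = 2.4 mL / 20 = 0.120 mL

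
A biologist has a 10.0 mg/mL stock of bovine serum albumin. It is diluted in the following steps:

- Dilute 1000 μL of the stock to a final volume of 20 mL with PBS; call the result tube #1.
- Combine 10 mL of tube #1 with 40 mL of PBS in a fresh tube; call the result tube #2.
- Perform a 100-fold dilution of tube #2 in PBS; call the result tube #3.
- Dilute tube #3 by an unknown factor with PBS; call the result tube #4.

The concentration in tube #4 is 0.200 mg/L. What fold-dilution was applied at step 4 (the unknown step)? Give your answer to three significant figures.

5.00-fold

Step 1: 1000 μL brought to 20 mL → factor 20000/1000 = 20
Step 2: 10 mL + 40 mL = 50 mL total → factor 50/10 = 5
Step 3: 100-fold → factor 100
Step 4: unknown factor x
Product of known-step factors = 10000
Overall factor = 10.0 mg/mL / (0.200 mg/L) = 50000
x = 50000 / 10000 = 5.00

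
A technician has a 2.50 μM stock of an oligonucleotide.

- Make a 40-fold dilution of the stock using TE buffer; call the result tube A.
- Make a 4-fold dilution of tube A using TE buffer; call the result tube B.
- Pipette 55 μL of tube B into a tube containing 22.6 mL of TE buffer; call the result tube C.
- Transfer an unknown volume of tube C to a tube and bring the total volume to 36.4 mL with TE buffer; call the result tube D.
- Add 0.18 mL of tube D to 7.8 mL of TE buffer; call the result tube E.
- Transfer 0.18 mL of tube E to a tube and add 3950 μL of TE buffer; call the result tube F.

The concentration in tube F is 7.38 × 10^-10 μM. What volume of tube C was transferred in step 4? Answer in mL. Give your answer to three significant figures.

Step 1: 40-fold → factor 40
Step 2: 4-fold → factor 4
Step 3: 55 μL + 22.6 mL = 22655 μL total → factor 22655/55 = 411.91
Step 4: v brought to 36.4 mL → factor = 36.4 mL/v
Step 5: 0.18 mL + 7.8 mL = 7.98 mL total → factor 7.98/0.18 = 44.333
Step 6: 0.18 mL + 3950 μL = 4.13 mL total → factor 4.13/0.18 = 22.944
Product of known-step factors = 6.7039 × 10^7
Overall factor = 2.50 μM / (7.38 × 10^-10 μM) = 3.3875 × 10^9
Step-4 factor = 3.3875 × 10^9 / 6.7039 × 10^7 = 50.531
v = 36.4 mL / 50.531 = 0.720 mL

0.720 mL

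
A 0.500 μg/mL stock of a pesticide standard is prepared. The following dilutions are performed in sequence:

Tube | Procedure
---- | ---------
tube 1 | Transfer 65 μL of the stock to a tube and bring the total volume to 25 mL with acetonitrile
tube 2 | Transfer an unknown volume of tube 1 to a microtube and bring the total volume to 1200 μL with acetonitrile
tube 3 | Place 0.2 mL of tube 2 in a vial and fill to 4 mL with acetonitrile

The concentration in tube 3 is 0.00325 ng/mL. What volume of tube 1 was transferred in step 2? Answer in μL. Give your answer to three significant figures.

Step 1: 65 μL brought to 25 mL → factor 25000/65 = 384.62
Step 2: v brought to 1200 μL → factor = 1200 μL/v
Step 3: 0.2 mL brought to 4 mL → factor 4/0.2 = 20
Product of known-step factors = 7692.3
Overall factor = 0.500 μg/mL / (0.00325 ng/mL) = 1.5385 × 10^5
Step-2 factor = 1.5385 × 10^5 / 7692.3 = 20
v = 1200 μL / 20 = 60.0 μL

60.0 μL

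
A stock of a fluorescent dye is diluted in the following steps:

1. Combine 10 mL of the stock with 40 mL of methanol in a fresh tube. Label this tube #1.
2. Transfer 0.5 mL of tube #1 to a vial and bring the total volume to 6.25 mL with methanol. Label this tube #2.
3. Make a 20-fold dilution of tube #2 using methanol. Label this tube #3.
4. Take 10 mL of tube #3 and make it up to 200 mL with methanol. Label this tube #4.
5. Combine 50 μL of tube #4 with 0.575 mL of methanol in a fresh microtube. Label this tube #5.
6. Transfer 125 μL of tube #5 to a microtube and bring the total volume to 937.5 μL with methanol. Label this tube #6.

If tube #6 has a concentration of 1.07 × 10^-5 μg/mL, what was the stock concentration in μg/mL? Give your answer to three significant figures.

Step 1: 10 mL + 40 mL = 50 mL total → factor 50/10 = 5
Step 2: 0.5 mL brought to 6.25 mL → factor 6.25/0.5 = 12.5
Step 3: 20-fold → factor 20
Step 4: 10 mL brought to 200 mL → factor 200/10 = 20
Step 5: 50 μL + 0.575 mL = 625 μL total → factor 625/50 = 12.5
Step 6: 125 μL brought to 937.5 μL → factor 937.5/125 = 7.5
Overall dilution factor = 5 × 12.5 × 20 × 20 × 12.5 × 7.5 = 2.3438 × 10^6
Stock = 1.07 × 10^-5 μg/mL × 2.3438 × 10^6 = 25.1 μg/mL

25.1 μg/mL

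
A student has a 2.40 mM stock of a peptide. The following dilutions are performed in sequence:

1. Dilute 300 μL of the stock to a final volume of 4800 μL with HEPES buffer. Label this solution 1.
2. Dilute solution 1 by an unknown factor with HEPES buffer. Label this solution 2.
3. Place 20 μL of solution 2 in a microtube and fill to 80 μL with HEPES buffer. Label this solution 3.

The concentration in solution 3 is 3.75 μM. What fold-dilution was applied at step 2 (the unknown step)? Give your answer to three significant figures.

Step 1: 300 μL brought to 4800 μL → factor 4800/300 = 16
Step 2: unknown factor x
Step 3: 20 μL brought to 80 μL → factor 80/20 = 4
Product of known-step factors = 64
Overall factor = 2.40 mM / (3.75 μM) = 640
x = 640 / 64 = 10.0

10.0-fold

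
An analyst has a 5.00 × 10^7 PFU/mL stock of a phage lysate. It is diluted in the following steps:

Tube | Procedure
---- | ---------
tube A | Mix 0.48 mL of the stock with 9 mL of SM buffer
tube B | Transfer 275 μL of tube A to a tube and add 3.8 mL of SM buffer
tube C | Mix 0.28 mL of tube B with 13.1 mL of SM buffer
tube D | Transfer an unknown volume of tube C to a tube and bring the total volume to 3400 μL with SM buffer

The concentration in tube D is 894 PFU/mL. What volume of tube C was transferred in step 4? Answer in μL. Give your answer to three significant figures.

850 μL

Step 1: 0.48 mL + 9 mL = 9.48 mL total → factor 9.48/0.48 = 19.75
Step 2: 275 μL + 3.8 mL = 4075 μL total → factor 4075/275 = 14.818
Step 3: 0.28 mL + 13.1 mL = 13.38 mL total → factor 13.38/0.28 = 47.786
Step 4: v brought to 3400 μL → factor = 3400 μL/v
Product of known-step factors = 13985
Overall factor = 5.00 × 10^7 PFU/mL / (894 PFU/mL) = 55928
Step-4 factor = 55928 / 13985 = 3.9992
v = 3400 μL / 3.9992 = 850 μL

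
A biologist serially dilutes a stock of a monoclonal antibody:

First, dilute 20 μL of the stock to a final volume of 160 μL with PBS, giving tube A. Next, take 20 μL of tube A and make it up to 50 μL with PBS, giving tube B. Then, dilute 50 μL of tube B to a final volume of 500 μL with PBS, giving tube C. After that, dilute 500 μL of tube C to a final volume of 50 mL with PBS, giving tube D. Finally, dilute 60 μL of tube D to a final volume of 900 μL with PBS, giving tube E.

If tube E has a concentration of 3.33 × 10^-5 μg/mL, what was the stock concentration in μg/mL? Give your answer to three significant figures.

Step 1: 20 μL brought to 160 μL → factor 160/20 = 8
Step 2: 20 μL brought to 50 μL → factor 50/20 = 2.5
Step 3: 50 μL brought to 500 μL → factor 500/50 = 10
Step 4: 500 μL brought to 50 mL → factor 50000/500 = 100
Step 5: 60 μL brought to 900 μL → factor 900/60 = 15
Overall dilution factor = 8 × 2.5 × 10 × 100 × 15 = 3 × 10^5
Stock = 3.33 × 10^-5 μg/mL × 3 × 10^5 = 9.99 μg/mL

9.99 μg/mL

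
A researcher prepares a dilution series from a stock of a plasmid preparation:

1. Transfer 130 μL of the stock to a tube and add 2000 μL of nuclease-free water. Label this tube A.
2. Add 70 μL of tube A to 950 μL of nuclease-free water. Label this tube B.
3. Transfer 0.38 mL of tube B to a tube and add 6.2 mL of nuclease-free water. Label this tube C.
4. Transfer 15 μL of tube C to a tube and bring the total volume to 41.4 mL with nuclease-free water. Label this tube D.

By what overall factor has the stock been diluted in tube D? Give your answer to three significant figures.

1.14 × 10^7

Step 1: 130 μL + 2000 μL = 2130 μL total → factor 2130/130 = 16.385
Step 2: 70 μL + 950 μL = 1020 μL total → factor 1020/70 = 14.571
Step 3: 0.38 mL + 6.2 mL = 6.58 mL total → factor 6.58/0.38 = 17.316
Step 4: 15 μL brought to 41.4 mL → factor 41400/15 = 2760
Overall dilution factor = 16.385 × 14.571 × 17.316 × 2760 = 1.141 × 10^7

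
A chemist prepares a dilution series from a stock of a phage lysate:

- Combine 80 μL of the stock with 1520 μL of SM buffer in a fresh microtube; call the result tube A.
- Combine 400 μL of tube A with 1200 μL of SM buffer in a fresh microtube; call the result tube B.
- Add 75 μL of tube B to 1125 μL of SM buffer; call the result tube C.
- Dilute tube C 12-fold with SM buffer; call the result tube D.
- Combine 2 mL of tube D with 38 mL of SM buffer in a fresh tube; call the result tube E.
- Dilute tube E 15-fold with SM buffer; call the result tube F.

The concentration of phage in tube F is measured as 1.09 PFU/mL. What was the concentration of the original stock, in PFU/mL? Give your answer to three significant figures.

Step 1: 80 μL + 1520 μL = 1600 μL total → factor 1600/80 = 20
Step 2: 400 μL + 1200 μL = 1600 μL total → factor 1600/400 = 4
Step 3: 75 μL + 1125 μL = 1200 μL total → factor 1200/75 = 16
Step 4: 12-fold → factor 12
Step 5: 2 mL + 38 mL = 40 mL total → factor 40/2 = 20
Step 6: 15-fold → factor 15
Overall dilution factor = 20 × 4 × 16 × 12 × 20 × 15 = 4.608 × 10^6
Stock = 1.09 PFU/mL × 4.608 × 10^6 = 5.02 × 10^6 PFU/mL

5.02 × 10^6 PFU/mL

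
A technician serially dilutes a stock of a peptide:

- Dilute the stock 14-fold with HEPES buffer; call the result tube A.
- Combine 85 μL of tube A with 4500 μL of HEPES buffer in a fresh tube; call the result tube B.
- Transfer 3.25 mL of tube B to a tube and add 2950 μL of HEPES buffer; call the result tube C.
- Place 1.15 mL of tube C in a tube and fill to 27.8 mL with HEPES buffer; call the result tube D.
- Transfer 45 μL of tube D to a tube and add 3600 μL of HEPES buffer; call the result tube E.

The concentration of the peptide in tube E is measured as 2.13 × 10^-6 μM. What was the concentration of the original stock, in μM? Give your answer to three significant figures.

6.01 μM

Step 1: 14-fold → factor 14
Step 2: 85 μL + 4500 μL = 4585 μL total → factor 4585/85 = 53.941
Step 3: 3.25 mL + 2950 μL = 6.2 mL total → factor 6.2/3.25 = 1.9077
Step 4: 1.15 mL brought to 27.8 mL → factor 27.8/1.15 = 24.174
Step 5: 45 μL + 3600 μL = 3645 μL total → factor 3645/45 = 81
Overall dilution factor = 14 × 53.941 × 1.9077 × 24.174 × 81 = 2.8209 × 10^6
Stock = 2.13 × 10^-6 μM × 2.8209 × 10^6 = 6.01 μM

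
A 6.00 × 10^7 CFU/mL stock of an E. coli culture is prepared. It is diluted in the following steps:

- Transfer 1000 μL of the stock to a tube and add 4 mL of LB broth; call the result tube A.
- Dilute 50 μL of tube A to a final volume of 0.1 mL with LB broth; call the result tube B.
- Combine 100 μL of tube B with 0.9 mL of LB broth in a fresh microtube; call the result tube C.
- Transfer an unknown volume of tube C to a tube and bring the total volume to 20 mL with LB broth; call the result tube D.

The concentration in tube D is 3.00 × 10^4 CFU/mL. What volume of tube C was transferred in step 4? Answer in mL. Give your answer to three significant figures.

Step 1: 1000 μL + 4 mL = 5000 μL total → factor 5000/1000 = 5
Step 2: 50 μL brought to 0.1 mL → factor 100/50 = 2
Step 3: 100 μL + 0.9 mL = 1000 μL total → factor 1000/100 = 10
Step 4: v brought to 20 mL → factor = 20 mL/v
Product of known-step factors = 100
Overall factor = 6.00 × 10^7 CFU/mL / (3.00 × 10^4 CFU/mL) = 2000
Step-4 factor = 2000 / 100 = 20
v = 20 mL / 20 = 1.00 mL

1.00 mL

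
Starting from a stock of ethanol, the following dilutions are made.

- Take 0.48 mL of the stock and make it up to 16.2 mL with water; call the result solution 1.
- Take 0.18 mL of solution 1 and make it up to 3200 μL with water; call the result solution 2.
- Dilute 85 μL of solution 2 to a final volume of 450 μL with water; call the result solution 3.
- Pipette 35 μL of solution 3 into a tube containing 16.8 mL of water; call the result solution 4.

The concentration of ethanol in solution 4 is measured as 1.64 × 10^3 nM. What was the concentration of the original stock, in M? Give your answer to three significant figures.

2.51 M

Step 1: 0.48 mL brought to 16.2 mL → factor 16.2/0.48 = 33.75
Step 2: 0.18 mL brought to 3200 μL → factor 3.2/0.18 = 17.778
Step 3: 85 μL brought to 450 μL → factor 450/85 = 5.2941
Step 4: 35 μL + 16.8 mL = 16835 μL total → factor 16835/35 = 481
Overall dilution factor = 33.75 × 17.778 × 5.2941 × 481 = 1.5279 × 10^6
Stock = 1.64 × 10^3 nM × 1.5279 × 10^6 = 2.506 × 10^9 nM = 2.51 M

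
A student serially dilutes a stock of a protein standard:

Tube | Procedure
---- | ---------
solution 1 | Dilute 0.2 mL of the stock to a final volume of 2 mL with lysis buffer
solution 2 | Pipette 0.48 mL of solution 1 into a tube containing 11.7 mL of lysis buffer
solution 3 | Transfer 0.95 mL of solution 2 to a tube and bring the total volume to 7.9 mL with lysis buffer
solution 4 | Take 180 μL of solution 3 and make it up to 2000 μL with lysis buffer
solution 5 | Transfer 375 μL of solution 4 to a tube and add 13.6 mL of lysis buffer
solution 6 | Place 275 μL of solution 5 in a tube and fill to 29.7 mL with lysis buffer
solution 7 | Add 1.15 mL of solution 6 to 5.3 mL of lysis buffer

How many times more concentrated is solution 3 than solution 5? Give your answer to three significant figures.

414

Step 1: 0.2 mL brought to 2 mL → factor 2/0.2 = 10
Step 2: 0.48 mL + 11.7 mL = 12.18 mL total → factor 12.18/0.48 = 25.375
Step 3: 0.95 mL brought to 7.9 mL → factor 7.9/0.95 = 8.3158
Step 4: 180 μL brought to 2000 μL → factor 2000/180 = 11.111
Step 5: 375 μL + 13.6 mL = 13975 μL total → factor 13975/375 = 37.267
Dilution factor to solution 3 = 2110.1; to solution 5 = 8.7375 × 10^5
[solution 3]/[solution 5] = (factor to solution 5)/(factor to solution 3) = 8.7375 × 10^5/2110.1 = 414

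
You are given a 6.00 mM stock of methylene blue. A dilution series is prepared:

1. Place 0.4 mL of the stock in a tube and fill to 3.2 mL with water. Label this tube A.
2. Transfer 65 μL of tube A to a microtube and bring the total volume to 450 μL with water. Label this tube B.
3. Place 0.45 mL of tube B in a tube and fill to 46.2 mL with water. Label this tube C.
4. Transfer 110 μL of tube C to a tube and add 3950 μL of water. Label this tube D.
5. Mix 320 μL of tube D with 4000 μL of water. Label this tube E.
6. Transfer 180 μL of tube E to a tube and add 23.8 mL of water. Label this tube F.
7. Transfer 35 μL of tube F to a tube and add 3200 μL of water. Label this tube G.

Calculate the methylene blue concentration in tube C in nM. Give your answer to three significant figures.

Step 1: 0.4 mL brought to 3.2 mL → factor 3.2/0.4 = 8
Step 2: 65 μL brought to 450 μL → factor 450/65 = 6.9231
Step 3: 0.45 mL brought to 46.2 mL → factor 46.2/0.45 = 102.67
Dilution factor through tube C = 8 × 6.9231 × 102.67 = 5686.2
[tube C] = 6.00 mM / 5686.2 = 0.001055 mM = 1.06 × 10^3 nM

1.06 × 10^3 nM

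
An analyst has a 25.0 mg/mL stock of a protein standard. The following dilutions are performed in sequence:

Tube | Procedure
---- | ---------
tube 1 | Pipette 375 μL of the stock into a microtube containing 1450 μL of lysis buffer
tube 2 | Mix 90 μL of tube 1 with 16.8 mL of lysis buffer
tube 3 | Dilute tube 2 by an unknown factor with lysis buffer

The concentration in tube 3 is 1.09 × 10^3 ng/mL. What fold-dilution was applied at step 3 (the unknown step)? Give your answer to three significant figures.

25.1-fold

Step 1: 375 μL + 1450 μL = 1825 μL total → factor 1825/375 = 4.8667
Step 2: 90 μL + 16.8 mL = 16890 μL total → factor 16890/90 = 187.67
Step 3: unknown factor x
Product of known-step factors = 913.31
Overall factor = 25.0 mg/mL / (1.09 × 10^3 ng/mL) = 22936
x = 22936 / 913.31 = 25.1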